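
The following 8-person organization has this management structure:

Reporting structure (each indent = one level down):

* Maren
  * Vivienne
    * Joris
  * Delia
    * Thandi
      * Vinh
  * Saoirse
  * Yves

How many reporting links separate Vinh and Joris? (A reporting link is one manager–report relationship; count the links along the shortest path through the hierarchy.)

Vinh is 3 levels below Maren, and Joris is 2 levels below Maren (their lowest common manager). The shortest path runs up from Vinh to Maren and back down to Joris: 3 + 2 = 5 links.

5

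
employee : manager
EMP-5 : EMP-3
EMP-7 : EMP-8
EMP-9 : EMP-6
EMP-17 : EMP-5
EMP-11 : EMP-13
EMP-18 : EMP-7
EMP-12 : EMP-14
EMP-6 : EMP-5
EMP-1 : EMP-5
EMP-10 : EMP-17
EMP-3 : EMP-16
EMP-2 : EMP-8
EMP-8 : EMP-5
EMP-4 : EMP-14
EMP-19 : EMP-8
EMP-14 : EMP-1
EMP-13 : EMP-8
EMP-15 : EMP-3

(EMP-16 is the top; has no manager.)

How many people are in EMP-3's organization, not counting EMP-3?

17

EMP-3 directly manages EMP-5, EMP-15. Under EMP-5: EMP-8, EMP-13, EMP-11, EMP-19, EMP-7, EMP-18, EMP-2, EMP-6, EMP-9, EMP-1, EMP-14, EMP-4, EMP-12, EMP-17, EMP-10 (15). EMP-15 has no reports. So EMP-3's organization is 2 direct reports plus everyone under them: 16 + 1 = 17.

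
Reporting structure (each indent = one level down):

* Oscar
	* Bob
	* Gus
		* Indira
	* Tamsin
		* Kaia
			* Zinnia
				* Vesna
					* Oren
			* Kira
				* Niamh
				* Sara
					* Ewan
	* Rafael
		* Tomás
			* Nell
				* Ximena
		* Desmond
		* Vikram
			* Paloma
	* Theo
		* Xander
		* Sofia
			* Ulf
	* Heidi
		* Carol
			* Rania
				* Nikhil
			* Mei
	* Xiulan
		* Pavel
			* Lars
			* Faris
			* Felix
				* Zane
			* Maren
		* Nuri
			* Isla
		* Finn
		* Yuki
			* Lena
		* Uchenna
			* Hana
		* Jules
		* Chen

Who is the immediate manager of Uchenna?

Xiulan

Uchenna reports directly to Xiulan.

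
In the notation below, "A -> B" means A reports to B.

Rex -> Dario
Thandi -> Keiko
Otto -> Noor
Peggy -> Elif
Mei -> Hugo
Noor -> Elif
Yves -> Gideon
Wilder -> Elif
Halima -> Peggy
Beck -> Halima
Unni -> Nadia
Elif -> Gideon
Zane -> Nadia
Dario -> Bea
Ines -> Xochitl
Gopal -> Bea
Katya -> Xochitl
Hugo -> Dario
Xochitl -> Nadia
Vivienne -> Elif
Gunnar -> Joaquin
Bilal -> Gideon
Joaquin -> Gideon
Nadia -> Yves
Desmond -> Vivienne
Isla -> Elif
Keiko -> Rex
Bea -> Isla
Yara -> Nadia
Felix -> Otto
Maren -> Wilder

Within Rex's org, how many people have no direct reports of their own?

1

The only person in Rex's organization with no one reporting to them is Thandi. That is 1.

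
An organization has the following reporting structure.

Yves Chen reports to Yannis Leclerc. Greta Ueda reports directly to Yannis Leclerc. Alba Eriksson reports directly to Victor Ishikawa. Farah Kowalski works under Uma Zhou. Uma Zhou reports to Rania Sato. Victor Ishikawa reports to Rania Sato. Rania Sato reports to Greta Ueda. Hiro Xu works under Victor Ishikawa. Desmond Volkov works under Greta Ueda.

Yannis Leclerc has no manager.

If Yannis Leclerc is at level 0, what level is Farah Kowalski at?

Chain from Farah Kowalski up to Yannis Leclerc: Farah Kowalski → Uma Zhou → Rania Sato → Greta Ueda → Yannis Leclerc. That is 4 steps up, so Farah Kowalski is 4 levels below Yannis Leclerc.

4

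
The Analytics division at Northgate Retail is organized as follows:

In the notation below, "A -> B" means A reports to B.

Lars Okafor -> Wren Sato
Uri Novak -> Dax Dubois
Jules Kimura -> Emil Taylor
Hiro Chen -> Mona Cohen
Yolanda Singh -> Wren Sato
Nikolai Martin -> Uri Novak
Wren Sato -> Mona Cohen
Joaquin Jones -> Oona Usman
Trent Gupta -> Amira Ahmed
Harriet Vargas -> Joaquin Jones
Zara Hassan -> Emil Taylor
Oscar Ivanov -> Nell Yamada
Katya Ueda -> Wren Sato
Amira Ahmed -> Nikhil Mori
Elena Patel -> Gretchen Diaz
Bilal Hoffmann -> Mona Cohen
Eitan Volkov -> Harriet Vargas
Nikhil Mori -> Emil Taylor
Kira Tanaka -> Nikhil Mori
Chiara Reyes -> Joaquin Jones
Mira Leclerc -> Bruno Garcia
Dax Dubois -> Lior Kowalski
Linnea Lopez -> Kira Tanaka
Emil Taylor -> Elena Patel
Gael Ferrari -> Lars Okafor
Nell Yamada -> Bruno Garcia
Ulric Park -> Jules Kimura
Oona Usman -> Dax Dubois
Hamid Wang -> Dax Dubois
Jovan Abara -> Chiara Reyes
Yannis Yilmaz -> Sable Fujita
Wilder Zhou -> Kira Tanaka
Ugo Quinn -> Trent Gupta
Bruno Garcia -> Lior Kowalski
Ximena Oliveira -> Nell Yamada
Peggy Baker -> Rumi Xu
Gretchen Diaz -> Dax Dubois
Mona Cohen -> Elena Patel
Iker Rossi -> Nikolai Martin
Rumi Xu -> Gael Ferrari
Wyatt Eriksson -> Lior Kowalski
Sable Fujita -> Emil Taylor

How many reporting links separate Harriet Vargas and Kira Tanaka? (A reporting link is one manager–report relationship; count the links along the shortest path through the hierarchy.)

8

Harriet Vargas is 3 levels below Dax Dubois, and Kira Tanaka is 5 levels below Dax Dubois (their lowest common manager). The shortest path runs up from Harriet Vargas to Dax Dubois and back down to Kira Tanaka: 3 + 5 = 8 links.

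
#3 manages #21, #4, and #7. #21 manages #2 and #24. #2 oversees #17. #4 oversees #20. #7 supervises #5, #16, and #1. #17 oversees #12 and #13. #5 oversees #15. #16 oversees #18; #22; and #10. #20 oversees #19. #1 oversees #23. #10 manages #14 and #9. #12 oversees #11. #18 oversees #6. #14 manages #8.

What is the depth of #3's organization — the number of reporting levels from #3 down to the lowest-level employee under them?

The longest chain under #3 runs #3 → #7 → #16 → #10 → #14 → #8, which is 5 levels below #3.

5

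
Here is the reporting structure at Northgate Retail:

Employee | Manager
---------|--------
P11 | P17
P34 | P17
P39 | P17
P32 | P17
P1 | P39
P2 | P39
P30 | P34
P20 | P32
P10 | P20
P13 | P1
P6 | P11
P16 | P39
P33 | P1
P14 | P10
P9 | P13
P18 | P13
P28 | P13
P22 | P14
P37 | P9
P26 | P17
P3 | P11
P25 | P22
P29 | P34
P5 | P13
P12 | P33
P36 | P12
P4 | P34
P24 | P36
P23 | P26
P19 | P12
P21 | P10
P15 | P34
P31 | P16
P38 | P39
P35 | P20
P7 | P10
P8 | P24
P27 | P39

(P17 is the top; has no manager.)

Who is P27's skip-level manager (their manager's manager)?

P17

P27 reports to P39, and P39 reports to P17. So P27's skip-level manager is P17.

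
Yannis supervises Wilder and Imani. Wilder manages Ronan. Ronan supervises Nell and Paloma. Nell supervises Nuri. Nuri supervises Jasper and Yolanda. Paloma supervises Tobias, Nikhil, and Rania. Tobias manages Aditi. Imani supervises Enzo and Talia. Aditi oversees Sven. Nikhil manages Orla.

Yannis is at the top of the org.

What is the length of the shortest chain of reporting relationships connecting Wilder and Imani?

2

Wilder is 1 level below Yannis, and Imani is 1 level below Yannis (their lowest common manager). The shortest path runs up from Wilder to Yannis and back down to Imani: 1 + 1 = 2 links.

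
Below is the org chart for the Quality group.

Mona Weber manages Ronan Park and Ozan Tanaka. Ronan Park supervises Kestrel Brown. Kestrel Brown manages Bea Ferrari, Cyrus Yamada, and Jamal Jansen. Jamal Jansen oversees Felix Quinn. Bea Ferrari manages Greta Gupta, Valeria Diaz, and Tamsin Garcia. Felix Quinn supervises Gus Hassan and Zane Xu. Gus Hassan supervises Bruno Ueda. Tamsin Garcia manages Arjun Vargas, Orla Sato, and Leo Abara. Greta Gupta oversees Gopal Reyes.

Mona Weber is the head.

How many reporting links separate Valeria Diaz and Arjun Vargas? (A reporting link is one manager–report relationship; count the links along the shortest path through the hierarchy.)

3

Valeria Diaz is 1 level below Bea Ferrari, and Arjun Vargas is 2 levels below Bea Ferrari (their lowest common manager). The shortest path runs up from Valeria Diaz to Bea Ferrari and back down to Arjun Vargas: 1 + 2 = 3 links.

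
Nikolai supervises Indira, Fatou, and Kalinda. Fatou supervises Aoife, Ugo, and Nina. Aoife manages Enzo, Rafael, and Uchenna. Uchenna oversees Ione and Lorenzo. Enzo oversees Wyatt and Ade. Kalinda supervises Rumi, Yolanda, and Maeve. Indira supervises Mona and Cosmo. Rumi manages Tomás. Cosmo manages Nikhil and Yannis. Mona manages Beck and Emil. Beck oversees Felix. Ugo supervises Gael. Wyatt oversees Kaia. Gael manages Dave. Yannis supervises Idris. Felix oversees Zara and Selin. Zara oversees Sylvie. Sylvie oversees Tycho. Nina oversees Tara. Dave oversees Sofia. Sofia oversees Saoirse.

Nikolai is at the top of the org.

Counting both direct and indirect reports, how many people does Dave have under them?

Dave directly manages Sofia. Under Sofia: Saoirse (1). That's 2 in total.

2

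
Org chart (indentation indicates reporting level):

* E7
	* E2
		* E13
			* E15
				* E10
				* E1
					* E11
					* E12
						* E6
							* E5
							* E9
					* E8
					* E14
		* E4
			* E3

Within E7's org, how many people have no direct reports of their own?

7

The people in E7's organization with no one reporting to them are E3, E14, E8, E9, E5, E11, E10. That is 7.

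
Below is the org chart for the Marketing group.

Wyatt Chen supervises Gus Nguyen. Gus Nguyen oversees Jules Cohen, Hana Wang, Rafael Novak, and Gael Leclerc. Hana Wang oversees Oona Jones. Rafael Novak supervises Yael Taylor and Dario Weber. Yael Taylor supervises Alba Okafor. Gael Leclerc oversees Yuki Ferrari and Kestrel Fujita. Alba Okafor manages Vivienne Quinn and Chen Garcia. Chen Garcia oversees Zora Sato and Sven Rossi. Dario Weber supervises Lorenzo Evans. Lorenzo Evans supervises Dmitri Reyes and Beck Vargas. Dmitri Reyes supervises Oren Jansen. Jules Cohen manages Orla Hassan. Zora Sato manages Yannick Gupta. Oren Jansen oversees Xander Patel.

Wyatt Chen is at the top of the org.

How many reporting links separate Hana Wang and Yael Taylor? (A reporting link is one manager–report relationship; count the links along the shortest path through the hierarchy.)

Hana Wang is 1 level below Gus Nguyen, and Yael Taylor is 2 levels below Gus Nguyen (their lowest common manager). The shortest path runs up from Hana Wang to Gus Nguyen and back down to Yael Taylor: 1 + 2 = 3 links.

3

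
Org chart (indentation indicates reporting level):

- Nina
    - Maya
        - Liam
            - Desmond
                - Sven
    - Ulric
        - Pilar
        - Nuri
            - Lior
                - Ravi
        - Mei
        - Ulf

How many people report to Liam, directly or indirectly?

2

Liam directly manages Desmond. Under Desmond: Sven (1). That's 2 in total.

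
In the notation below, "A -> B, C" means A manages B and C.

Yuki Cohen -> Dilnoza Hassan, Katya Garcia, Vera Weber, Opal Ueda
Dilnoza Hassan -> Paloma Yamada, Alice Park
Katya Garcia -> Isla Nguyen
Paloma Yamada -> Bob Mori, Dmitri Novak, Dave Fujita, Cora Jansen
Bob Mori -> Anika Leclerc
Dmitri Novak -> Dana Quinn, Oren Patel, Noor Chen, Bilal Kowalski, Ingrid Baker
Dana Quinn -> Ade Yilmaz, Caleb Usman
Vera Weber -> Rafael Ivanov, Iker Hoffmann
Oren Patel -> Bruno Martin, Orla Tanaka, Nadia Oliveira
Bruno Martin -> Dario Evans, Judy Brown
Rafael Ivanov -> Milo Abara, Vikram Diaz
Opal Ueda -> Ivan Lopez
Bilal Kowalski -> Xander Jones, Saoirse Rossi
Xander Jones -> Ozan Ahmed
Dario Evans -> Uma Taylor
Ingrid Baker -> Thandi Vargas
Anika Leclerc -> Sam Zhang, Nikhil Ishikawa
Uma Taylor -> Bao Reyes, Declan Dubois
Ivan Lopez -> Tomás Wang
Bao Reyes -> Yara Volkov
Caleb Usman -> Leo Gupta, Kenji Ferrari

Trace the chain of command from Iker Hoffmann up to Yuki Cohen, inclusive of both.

Iker Hoffmann reports to Vera Weber. Vera Weber reports to Yuki Cohen. Yuki Cohen is at the top.

Iker Hoffmann -> Vera Weber -> Yuki Cohen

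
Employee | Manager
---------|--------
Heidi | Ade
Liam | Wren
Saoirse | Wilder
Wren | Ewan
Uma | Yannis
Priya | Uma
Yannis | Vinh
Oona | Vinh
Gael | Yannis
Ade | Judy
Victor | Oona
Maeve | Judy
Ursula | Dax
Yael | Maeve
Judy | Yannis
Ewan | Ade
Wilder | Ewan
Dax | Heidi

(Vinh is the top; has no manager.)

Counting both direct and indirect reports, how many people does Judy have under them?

11

Judy directly manages Maeve, Ade. Under Maeve: Yael (1). Under Ade: Ewan, Wilder, Saoirse, Wren, Liam, Heidi, Dax, Ursula (8). So Judy's organization is 2 direct reports plus everyone under them: 2 + 9 = 11.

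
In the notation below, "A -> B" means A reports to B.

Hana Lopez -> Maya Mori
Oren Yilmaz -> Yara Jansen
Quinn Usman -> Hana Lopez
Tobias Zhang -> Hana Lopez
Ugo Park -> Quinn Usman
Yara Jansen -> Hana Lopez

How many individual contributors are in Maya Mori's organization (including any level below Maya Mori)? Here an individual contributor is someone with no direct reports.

3

The people in Maya Mori's organization with no one reporting to them are Tobias Zhang, Oren Yilmaz, Ugo Park. That is 3.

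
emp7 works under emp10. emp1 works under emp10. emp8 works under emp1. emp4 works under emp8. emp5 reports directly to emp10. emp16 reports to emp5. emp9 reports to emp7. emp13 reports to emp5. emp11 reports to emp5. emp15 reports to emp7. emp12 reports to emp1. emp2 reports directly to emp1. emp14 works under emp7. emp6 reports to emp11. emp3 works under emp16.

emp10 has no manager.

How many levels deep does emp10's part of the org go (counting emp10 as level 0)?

3

The longest chain under emp10 runs emp10 → emp5 → emp11 → emp6, which is 3 levels below emp10.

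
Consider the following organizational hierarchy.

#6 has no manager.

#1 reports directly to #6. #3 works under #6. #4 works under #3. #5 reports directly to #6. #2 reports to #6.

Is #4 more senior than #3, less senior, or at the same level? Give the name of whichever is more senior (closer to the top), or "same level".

#3

#4 is 2 levels below #6; #3 is 1. #3 is higher.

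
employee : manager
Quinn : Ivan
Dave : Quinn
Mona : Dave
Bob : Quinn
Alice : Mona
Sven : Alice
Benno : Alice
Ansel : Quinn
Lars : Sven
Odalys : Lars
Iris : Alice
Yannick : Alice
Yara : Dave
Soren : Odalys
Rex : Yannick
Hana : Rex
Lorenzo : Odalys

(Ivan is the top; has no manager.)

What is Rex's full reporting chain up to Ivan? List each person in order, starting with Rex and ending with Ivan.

Rex -> Yannick -> Alice -> Mona -> Dave -> Quinn -> Ivan

Rex reports to Yannick. Yannick reports to Alice. Alice reports to Mona. Mona reports to Dave. Dave reports to Quinn. Quinn reports to Ivan. Ivan is at the top.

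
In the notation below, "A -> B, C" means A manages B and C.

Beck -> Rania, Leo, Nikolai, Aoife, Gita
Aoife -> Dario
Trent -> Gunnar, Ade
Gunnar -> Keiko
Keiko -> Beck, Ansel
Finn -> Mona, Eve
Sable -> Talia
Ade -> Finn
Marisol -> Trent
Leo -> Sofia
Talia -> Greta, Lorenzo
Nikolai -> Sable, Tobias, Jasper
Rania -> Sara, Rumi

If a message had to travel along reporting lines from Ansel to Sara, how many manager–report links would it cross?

Ansel is 1 level below Keiko, and Sara is 3 levels below Keiko (their lowest common manager). The shortest path runs up from Ansel to Keiko and back down to Sara: 1 + 3 = 4 links.

4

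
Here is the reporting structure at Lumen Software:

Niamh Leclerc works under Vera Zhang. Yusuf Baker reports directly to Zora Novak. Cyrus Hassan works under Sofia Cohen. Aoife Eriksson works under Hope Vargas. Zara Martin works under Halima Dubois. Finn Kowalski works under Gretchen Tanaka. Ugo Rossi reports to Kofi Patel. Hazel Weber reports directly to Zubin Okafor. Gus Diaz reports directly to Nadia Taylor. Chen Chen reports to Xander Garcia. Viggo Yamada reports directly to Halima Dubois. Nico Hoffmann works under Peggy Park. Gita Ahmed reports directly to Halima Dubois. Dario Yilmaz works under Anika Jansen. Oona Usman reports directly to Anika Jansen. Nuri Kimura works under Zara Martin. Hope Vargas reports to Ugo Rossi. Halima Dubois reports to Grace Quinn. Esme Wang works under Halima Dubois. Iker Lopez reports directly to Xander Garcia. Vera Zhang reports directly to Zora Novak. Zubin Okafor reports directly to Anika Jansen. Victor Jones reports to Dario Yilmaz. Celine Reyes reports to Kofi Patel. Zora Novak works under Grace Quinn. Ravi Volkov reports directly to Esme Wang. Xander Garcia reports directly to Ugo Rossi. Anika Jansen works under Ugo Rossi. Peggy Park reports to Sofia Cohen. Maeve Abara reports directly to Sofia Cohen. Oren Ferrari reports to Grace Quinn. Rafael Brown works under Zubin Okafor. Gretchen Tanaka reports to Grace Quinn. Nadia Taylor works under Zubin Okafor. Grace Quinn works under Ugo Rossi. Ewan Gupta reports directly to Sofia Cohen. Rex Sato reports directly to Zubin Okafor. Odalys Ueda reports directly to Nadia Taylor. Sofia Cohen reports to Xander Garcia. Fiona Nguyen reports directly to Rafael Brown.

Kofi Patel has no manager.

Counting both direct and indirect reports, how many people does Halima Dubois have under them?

6

Halima Dubois directly manages Esme Wang, Viggo Yamada, Zara Martin, Gita Ahmed. Under Esme Wang: Ravi Volkov (1). Viggo Yamada has no reports. Under Zara Martin: Nuri Kimura (1). Gita Ahmed has no reports. So Halima Dubois's organization is 4 direct reports plus everyone under them: 2 + 1 + 2 + 1 = 6.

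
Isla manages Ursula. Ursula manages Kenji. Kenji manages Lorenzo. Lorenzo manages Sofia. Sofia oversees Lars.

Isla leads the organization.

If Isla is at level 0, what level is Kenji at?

2

Chain from Kenji up to Isla: Kenji → Ursula → Isla. That is 2 steps up, so Kenji is 2 levels below Isla.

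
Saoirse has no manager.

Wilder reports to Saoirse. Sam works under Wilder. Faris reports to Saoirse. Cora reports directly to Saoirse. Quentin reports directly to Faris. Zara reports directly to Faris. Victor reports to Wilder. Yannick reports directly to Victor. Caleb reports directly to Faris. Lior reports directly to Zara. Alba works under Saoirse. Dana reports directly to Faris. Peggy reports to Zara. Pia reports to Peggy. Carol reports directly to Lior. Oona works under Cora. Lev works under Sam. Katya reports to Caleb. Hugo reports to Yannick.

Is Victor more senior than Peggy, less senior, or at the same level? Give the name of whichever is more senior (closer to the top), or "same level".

Victor is 2 levels below Saoirse; Peggy is 3. Victor is higher.

Victor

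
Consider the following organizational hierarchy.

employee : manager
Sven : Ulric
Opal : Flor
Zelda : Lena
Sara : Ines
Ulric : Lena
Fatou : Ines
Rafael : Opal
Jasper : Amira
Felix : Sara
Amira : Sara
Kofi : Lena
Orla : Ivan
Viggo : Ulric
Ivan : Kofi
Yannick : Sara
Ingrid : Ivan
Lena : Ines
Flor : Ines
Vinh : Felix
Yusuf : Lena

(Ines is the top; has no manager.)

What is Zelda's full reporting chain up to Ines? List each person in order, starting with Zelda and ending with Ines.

Zelda reports to Lena. Lena reports to Ines. Ines is at the top.

Zelda -> Lena -> Ines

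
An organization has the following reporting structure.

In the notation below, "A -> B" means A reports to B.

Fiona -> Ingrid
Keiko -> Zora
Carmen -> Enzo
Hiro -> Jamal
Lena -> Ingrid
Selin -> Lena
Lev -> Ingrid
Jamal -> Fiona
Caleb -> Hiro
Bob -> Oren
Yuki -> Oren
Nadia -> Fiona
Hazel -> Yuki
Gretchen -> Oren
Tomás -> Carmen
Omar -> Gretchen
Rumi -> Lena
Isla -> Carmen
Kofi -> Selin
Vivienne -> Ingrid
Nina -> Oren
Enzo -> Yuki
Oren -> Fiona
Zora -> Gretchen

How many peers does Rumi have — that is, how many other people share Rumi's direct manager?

Rumi reports to Lena. Lena's other direct reports are Selin — 1 peer.

1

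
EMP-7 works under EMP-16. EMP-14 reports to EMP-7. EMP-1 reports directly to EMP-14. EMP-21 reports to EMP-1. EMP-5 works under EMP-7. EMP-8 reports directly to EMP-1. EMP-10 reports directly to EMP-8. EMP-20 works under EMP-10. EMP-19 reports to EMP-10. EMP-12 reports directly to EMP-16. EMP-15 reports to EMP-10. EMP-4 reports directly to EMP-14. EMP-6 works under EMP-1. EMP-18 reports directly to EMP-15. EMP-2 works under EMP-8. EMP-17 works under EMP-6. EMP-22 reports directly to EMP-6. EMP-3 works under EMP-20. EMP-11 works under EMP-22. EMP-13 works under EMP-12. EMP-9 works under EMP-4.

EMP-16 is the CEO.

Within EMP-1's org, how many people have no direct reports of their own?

The people in EMP-1's organization with no one reporting to them are EMP-11, EMP-17, EMP-2, EMP-18, EMP-19, EMP-3, EMP-21. That is 7.

7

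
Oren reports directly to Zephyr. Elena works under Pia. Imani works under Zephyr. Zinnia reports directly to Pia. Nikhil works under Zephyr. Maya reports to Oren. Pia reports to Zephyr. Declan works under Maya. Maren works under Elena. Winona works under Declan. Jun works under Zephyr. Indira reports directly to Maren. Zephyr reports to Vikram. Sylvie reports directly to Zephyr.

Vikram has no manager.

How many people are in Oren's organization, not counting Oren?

3

Oren directly manages Maya. Under Maya: Declan, Winona (2). That's 3 in total.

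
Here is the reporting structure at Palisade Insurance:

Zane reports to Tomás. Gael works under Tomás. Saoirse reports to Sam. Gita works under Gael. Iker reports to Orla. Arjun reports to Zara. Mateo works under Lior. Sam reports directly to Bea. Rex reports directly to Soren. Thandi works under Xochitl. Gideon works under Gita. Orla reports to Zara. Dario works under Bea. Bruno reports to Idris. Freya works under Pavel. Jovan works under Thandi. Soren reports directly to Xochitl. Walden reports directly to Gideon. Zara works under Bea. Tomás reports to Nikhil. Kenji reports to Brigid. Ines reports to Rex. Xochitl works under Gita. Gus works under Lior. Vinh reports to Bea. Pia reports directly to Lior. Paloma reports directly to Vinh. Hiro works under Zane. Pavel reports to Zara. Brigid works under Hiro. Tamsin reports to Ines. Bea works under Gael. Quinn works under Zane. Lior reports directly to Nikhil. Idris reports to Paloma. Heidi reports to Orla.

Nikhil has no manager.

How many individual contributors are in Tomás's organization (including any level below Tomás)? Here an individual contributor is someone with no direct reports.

12

The people in Tomás's organization with no one reporting to them are Quinn, Kenji, Walden, Tamsin, Jovan, Dario, Bruno, Saoirse, Arjun, Heidi, Iker, Freya. That is 12.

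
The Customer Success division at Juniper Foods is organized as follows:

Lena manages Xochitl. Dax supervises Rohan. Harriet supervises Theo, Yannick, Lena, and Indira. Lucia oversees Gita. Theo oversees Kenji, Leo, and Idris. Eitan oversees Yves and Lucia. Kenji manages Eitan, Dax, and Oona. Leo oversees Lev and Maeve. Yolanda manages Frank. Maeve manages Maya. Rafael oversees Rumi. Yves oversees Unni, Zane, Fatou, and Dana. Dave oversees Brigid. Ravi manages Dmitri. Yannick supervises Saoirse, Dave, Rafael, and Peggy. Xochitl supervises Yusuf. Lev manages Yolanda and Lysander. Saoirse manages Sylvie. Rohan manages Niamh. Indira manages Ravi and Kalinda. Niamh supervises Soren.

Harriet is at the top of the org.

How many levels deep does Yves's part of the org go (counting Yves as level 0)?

The longest chain under Yves runs Yves → Fatou, which is 1 level below Yves.

1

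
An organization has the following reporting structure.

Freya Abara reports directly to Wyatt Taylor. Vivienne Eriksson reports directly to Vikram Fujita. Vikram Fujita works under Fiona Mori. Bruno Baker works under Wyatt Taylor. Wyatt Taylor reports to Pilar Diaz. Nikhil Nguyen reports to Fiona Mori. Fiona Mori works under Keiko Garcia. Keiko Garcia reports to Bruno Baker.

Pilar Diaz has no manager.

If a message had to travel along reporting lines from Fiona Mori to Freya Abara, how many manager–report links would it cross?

Fiona Mori is 3 levels below Wyatt Taylor, and Freya Abara is 1 level below Wyatt Taylor (their lowest common manager). The shortest path runs up from Fiona Mori to Wyatt Taylor and back down to Freya Abara: 3 + 1 = 4 links.

4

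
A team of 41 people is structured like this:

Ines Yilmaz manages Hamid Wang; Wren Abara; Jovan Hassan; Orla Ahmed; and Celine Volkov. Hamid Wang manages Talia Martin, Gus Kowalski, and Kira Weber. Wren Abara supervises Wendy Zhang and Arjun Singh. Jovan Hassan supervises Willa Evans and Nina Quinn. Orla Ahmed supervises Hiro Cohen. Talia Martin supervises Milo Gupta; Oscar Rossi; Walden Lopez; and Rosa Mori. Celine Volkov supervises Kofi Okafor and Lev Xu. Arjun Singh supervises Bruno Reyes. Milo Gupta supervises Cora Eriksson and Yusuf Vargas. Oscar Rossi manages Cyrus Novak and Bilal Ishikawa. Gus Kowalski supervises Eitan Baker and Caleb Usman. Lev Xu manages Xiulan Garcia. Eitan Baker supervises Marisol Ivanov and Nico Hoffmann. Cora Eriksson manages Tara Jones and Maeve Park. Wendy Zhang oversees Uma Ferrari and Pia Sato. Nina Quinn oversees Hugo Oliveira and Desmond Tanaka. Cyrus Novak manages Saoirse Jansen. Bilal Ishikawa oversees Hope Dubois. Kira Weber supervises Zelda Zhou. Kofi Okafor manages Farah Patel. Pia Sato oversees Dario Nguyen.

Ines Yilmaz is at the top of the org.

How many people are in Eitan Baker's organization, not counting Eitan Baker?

2

Eitan Baker directly manages Marisol Ivanov, Nico Hoffmann. Marisol Ivanov has no reports. Nico Hoffmann has no reports. So Eitan Baker's organization is 2 direct reports plus everyone under them: 1 + 1 = 2.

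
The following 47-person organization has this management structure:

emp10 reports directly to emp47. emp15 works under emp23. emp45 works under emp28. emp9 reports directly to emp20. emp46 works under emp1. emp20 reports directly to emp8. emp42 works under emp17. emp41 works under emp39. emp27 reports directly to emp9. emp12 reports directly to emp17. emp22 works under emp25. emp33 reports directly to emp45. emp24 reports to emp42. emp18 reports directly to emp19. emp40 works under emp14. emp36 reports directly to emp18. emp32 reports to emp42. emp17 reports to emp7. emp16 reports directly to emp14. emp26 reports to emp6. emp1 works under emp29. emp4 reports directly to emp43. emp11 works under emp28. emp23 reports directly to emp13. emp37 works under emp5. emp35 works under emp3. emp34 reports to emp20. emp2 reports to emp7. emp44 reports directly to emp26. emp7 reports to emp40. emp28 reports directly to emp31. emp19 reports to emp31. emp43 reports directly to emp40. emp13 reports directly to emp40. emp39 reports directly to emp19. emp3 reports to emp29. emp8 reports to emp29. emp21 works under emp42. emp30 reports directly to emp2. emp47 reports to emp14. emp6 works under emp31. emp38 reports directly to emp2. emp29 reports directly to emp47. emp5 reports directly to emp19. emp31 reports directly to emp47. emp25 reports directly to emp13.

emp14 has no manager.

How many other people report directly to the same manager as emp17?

emp17 reports to emp7. emp7's other direct reports are emp2 — 1 peer.

1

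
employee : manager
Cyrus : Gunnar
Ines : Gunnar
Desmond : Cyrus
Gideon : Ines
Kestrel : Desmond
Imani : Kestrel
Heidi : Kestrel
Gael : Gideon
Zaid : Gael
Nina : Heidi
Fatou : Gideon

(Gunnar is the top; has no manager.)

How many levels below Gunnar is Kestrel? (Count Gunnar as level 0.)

Chain from Kestrel up to Gunnar: Kestrel → Desmond → Cyrus → Gunnar. That is 3 steps up, so Kestrel is 3 levels below Gunnar.

3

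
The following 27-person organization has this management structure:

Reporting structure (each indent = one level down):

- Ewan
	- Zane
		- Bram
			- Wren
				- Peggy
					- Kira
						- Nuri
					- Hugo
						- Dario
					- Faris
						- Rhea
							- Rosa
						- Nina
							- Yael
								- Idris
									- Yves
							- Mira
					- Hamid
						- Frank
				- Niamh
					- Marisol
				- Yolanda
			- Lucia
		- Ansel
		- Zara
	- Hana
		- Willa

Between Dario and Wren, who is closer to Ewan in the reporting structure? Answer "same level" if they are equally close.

Dario is 6 levels below Ewan; Wren is 3. Wren is higher.

Wren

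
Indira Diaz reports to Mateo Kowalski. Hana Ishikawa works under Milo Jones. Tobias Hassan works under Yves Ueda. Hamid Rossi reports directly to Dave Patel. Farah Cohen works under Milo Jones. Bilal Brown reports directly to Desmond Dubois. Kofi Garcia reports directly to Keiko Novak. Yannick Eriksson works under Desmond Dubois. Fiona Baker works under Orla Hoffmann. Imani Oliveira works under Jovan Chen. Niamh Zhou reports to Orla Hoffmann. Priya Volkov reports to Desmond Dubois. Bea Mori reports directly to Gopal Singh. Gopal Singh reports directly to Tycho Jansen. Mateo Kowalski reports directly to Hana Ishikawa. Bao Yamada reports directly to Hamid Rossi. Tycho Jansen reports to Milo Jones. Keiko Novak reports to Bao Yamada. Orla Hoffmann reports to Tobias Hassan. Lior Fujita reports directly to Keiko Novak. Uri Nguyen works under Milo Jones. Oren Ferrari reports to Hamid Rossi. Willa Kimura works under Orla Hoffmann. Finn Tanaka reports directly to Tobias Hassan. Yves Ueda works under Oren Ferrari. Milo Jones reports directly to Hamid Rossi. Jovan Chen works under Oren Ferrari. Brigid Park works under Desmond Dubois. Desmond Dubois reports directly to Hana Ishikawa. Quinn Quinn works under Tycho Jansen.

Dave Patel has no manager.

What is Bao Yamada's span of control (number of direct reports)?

Bao Yamada directly manages Keiko Novak. That is 1 direct report.

1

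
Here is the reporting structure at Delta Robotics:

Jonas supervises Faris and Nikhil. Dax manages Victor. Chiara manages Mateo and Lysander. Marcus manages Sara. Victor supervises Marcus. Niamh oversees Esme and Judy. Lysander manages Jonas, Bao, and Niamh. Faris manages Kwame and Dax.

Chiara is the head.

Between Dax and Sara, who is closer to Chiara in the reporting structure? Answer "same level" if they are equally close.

Dax

Dax is 4 levels below Chiara; Sara is 7. Dax is higher.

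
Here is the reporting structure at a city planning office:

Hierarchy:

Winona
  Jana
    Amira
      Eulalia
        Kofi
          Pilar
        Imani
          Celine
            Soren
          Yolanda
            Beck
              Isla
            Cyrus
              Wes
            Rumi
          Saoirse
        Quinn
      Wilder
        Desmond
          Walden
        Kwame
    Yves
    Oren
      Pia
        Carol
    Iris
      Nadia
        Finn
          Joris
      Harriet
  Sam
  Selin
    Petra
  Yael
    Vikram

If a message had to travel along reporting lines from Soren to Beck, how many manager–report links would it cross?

Soren is 2 levels below Imani, and Beck is 2 levels below Imani (their lowest common manager). The shortest path runs up from Soren to Imani and back down to Beck: 2 + 2 = 4 links.

4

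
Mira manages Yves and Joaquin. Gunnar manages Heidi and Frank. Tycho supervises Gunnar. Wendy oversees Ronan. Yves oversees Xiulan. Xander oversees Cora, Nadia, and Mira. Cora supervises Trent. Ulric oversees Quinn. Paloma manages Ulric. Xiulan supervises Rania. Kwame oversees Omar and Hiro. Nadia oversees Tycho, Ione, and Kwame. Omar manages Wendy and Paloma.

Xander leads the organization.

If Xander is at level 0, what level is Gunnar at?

3

Chain from Gunnar up to Xander: Gunnar → Tycho → Nadia → Xander. That is 3 steps up, so Gunnar is 3 levels below Xander.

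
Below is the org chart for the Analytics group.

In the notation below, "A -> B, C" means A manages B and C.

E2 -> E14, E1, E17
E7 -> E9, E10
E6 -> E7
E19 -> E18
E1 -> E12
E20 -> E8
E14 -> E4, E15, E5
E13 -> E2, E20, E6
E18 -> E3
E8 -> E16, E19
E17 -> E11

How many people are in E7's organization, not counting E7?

2

E7 directly manages E9, E10. E9 has no reports. E10 has no reports. So E7's organization is 2 direct reports plus everyone under them: 1 + 1 = 2.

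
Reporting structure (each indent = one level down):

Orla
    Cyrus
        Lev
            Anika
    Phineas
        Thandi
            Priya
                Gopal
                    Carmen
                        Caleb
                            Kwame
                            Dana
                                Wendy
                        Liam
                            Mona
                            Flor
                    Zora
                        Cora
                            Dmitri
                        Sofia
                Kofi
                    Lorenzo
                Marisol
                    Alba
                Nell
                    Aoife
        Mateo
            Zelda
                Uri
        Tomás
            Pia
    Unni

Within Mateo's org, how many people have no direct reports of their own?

The only person in Mateo's organization with no one reporting to them is Uri. That is 1.

1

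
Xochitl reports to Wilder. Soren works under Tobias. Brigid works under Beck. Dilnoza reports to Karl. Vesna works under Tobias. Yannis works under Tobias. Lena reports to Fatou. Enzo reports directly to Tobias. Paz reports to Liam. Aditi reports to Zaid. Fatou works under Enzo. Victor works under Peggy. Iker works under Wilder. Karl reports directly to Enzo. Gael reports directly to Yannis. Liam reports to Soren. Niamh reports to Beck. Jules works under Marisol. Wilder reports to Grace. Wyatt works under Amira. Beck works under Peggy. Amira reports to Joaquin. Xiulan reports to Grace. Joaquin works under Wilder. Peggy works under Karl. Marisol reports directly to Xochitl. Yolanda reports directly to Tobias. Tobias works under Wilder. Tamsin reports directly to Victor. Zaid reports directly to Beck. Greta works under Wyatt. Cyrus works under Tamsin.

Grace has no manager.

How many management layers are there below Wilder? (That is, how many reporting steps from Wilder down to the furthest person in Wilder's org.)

The longest chain under Wilder runs Wilder → Tobias → Enzo → Karl → Peggy → Victor → Tamsin → Cyrus, which is 7 levels below Wilder.

7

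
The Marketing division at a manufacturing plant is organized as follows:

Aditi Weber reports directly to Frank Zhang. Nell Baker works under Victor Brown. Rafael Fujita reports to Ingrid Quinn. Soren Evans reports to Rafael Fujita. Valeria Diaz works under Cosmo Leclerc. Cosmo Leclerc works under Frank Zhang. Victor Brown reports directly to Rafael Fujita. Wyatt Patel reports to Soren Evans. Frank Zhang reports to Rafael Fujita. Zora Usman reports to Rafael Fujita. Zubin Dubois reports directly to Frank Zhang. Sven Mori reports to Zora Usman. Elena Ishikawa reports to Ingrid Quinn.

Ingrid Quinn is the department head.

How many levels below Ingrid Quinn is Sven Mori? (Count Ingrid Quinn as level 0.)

Chain from Sven Mori up to Ingrid Quinn: Sven Mori → Zora Usman → Rafael Fujita → Ingrid Quinn. That is 3 steps up, so Sven Mori is 3 levels below Ingrid Quinn.

3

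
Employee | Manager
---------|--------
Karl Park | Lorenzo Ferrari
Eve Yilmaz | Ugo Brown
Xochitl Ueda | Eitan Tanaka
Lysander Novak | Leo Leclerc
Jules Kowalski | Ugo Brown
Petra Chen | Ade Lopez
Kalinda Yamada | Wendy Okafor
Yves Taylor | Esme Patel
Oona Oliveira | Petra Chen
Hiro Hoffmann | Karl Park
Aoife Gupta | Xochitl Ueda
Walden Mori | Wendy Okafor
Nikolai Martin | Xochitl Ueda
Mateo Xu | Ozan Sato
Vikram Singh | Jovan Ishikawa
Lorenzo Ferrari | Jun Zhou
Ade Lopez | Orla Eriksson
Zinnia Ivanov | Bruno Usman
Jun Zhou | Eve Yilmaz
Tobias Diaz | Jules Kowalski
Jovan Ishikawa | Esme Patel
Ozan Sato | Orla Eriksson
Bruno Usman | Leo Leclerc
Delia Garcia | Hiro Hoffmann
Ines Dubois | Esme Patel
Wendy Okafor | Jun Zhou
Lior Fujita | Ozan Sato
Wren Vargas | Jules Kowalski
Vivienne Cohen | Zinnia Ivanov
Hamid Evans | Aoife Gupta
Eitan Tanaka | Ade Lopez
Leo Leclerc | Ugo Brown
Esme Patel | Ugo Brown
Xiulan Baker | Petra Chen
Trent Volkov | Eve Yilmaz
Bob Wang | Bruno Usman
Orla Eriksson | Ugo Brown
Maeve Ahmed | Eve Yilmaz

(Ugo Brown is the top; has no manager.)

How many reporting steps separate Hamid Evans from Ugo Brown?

Chain from Hamid Evans up to Ugo Brown: Hamid Evans → Aoife Gupta → Xochitl Ueda → Eitan Tanaka → Ade Lopez → Orla Eriksson → Ugo Brown. That is 6 steps up, so Hamid Evans is 6 levels below Ugo Brown.

6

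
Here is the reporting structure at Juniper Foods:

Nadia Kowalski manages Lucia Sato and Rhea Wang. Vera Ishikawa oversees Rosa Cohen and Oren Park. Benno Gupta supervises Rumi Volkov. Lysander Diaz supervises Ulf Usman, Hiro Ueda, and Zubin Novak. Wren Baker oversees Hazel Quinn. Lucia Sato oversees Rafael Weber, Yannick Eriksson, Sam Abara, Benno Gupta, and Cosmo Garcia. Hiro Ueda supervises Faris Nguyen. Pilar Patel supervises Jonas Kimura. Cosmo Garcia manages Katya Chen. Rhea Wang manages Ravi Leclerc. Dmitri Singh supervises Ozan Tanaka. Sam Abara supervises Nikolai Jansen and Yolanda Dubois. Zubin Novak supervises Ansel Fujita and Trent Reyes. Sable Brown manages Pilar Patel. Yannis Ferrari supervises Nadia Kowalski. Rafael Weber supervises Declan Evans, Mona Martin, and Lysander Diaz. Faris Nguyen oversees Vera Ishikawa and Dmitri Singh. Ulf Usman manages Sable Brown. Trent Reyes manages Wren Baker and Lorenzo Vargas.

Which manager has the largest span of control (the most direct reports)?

Lucia Sato

Direct-report counts: Yannis Ferrari has 1; Nadia Kowalski has 2; Rhea Wang has 1; Lucia Sato has 5; Cosmo Garcia has 1; Benno Gupta has 1; Sam Abara has 2; Rafael Weber has 3; Lysander Diaz has 3; Ulf Usman has 1; Sable Brown has 1; Pilar Patel has 1; Hiro Ueda has 1; Faris Nguyen has 2; Dmitri Singh has 1; Vera Ishikawa has 2; Zubin Novak has 2; Trent Reyes has 2; Wren Baker has 1. The largest is 5, held by Lucia Sato.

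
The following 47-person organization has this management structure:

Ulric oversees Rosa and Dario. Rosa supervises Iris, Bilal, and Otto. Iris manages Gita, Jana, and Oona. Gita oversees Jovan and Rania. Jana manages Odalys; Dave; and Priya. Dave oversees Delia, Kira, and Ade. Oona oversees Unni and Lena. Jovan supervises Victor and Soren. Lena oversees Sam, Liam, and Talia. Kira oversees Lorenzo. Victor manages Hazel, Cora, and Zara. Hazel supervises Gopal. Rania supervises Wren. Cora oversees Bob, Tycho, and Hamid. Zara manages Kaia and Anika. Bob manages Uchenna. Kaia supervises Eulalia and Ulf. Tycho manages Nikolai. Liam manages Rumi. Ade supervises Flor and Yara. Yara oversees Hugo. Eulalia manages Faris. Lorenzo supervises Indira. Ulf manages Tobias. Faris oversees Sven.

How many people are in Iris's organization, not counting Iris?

Iris directly manages Gita, Jana, Oona. Under Gita: Rania, Wren, Jovan, Soren, Victor, Zara, Anika, Kaia, Ulf, Tobias, Eulalia, Faris, Sven, Cora, Hamid, Tycho, Nikolai, Bob, Uchenna, Hazel, Gopal (21). Under Jana: Priya, Odalys, Dave, Ade, Flor, Yara, Hugo, Kira, Lorenzo, Indira, Delia (11). Under Oona: Unni, Lena, Talia, Liam, Rumi, Sam (6). So Iris's organization is 3 direct reports plus everyone under them: 22 + 12 + 7 = 41.

41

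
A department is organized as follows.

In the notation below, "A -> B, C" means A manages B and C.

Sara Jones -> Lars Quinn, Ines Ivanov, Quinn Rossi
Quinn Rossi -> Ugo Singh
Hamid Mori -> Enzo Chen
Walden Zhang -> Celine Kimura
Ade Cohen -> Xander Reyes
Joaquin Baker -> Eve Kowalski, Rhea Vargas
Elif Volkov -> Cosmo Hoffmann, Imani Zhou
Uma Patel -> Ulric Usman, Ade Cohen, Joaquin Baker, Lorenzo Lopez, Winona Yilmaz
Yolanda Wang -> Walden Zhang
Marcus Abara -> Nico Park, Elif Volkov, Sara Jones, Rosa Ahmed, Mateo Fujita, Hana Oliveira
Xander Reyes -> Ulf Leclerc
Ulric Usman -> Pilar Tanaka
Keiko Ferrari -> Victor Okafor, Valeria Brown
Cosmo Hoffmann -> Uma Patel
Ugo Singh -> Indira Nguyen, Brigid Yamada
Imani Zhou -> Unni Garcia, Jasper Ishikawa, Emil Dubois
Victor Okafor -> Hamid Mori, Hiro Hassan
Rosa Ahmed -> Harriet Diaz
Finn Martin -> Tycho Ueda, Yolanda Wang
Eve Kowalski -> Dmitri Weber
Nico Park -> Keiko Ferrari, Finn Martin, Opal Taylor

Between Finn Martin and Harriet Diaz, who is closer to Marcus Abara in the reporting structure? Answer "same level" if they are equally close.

same level

Both Finn Martin and Harriet Diaz are 2 levels below Marcus Abara.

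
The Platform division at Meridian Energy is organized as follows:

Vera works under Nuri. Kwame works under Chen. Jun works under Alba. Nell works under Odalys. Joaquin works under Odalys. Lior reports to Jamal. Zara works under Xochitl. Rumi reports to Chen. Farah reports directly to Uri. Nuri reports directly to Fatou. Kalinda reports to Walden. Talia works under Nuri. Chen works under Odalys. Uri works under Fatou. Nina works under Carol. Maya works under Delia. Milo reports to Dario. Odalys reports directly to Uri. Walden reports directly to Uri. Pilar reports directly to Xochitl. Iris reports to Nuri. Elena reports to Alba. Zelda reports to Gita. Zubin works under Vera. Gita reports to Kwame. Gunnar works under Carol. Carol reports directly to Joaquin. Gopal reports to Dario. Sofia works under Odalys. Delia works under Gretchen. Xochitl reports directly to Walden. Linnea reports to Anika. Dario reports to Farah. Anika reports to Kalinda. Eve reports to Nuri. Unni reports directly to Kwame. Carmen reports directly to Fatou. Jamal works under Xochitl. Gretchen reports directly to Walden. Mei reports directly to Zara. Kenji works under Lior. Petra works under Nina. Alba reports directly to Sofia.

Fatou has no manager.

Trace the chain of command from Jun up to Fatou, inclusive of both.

Jun -> Alba -> Sofia -> Odalys -> Uri -> Fatou

Jun reports to Alba. Alba reports to Sofia. Sofia reports to Odalys. Odalys reports to Uri. Uri reports to Fatou. Fatou is at the top.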